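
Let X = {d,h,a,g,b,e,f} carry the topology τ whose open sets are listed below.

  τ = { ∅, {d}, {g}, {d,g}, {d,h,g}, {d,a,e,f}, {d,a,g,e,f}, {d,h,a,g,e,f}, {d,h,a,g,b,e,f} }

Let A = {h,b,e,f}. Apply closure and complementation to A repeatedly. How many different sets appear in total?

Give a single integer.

X∖A={d,a,g}, int(X∖A)={d,g}, hence cl(A)={h,a,b,e,f}
Orbit (k=closure, c=complement):
  1. A     = {h,b,e,f}
  2. kA    = {h,a,b,e,f}
  3. cA    = {d,a,g}
  4. ckA   = {d,g}
  5. kcA   = {d,h,a,g,b,e,f}
  6. ckcA  = ∅
(closed under both — stop)

6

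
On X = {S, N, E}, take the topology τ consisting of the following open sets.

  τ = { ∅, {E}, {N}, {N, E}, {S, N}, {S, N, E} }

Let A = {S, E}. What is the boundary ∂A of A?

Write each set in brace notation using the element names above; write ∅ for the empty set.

{S}

U open, U⊆A: ∅, {E}. int(A) = ⋃ = {E}
X∖A={N}, int(X∖A)={N}, hence cl(A)={S, E}
∂A: remove int from cl → {S}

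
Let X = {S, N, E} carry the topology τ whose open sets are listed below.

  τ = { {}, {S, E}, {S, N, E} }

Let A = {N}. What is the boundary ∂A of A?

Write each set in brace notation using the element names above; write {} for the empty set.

{N}

U open, U⊆A: {}. int(A) = ⋃ = {}
X∖A={S, E}, int(X∖A)={S, E}, hence cl(A)={N}
∂A: remove int from cl → {N}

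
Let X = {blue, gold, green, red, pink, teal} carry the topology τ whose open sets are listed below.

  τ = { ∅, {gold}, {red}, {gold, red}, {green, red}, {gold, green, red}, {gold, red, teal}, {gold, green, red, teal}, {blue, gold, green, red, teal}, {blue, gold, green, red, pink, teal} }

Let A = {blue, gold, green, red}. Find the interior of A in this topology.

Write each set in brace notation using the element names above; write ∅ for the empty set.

{gold, green, red}

U open, U⊆A: ∅, {red}, {gold}, {gold, red}, {green, red}, {gold, green, red}. int(A) = ⋃ = {gold, green, red}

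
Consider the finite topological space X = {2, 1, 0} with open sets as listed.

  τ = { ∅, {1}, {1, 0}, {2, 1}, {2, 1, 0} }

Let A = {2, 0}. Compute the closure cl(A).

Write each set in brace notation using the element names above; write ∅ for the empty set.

{2, 0}

complement {1}; its interior {1}; cl(A) = X∖{1} = {2, 0}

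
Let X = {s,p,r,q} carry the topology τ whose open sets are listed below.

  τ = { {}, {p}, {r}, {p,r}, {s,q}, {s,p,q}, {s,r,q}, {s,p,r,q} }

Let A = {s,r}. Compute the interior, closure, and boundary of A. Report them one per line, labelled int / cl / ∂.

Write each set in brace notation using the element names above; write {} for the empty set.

opens ⊆ A: {}, {r}; union → int = {r}
complement {p,q}; its interior {p}; cl(A) = X∖{p} = {s,r,q}
boundary = {s,r,q} ∖ {r} = {s,q}

int(A) = {r}
cl(A)  = {s,r,q}
∂A     = {s,q}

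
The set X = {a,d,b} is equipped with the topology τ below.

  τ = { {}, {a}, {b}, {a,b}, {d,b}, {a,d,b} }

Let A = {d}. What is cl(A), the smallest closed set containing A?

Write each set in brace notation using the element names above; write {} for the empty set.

{d}

cl via duality: int({a,b}) = {a,b}, so X∖{a,b} = {d}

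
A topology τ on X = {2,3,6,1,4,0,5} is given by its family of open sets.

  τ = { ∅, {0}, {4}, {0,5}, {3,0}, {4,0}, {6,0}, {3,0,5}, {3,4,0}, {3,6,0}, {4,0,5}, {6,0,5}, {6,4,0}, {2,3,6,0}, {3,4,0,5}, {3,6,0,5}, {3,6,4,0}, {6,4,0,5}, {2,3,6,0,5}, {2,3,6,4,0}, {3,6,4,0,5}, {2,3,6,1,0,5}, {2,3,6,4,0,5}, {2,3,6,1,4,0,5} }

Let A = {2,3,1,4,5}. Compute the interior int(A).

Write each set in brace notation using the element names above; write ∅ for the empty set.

{4}

interior: largest open inside A is {4} (from ∅, {4})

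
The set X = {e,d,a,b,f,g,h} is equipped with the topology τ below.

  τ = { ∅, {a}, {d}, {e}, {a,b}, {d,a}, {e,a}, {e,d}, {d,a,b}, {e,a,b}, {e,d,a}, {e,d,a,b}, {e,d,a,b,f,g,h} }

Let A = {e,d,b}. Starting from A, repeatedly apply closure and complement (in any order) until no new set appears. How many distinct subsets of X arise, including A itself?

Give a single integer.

complement {a,f,g,h}; its interior {a}; cl(A) = X∖{a} = {e,d,b,f,g,h}
With k = closure, c = complement:
  1. A     = {e,d,b}
  2. kA    = {e,d,b,f,g,h}
  3. cA    = {a,f,g,h}
  4. ckA   = {a}
  5. kcA   = {a,b,f,g,h}
  6. ckcA  = {e,d}
  7. kckcA = {e,d,f,g,h}
  8. ckckcA = {a,b}
k, c of each give nothing new

8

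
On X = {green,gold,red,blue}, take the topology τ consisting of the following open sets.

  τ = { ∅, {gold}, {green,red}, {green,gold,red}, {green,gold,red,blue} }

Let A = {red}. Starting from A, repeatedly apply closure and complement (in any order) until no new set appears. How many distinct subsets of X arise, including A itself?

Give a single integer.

8

closure: X∖int(X∖A) = X∖{gold} = {green,red,blue}
Let k=closure and c=complement:
  1. A     = {red}
  2. kA    = {green,red,blue}
  3. cA    = {green,gold,blue}
  4. ckA   = {gold}
  5. kcA   = {green,gold,red,blue}
  6. kckA  = {gold,blue}
  7. ckcA  = ∅
  8. ckckA = {green,red}
— saturated at 8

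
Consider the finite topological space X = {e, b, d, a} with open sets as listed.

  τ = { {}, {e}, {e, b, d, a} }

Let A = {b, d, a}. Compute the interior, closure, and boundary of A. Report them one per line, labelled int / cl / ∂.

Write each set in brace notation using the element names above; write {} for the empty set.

interior: largest open inside A is {} (from {})
cl via duality: int({e}) = {e}, so X∖{e} = {b, d, a}
cl∖int = {b, d, a}

int(A) = {}
cl(A)  = {b, d, a}
∂A     = {b, d, a}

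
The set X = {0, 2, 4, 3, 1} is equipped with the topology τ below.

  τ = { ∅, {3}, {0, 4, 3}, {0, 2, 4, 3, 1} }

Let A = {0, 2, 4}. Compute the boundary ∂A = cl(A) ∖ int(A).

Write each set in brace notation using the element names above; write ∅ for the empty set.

U open, U⊆A: ∅. int(A) = ⋃ = ∅
X∖A={3, 1}, int(X∖A)={3}, hence cl(A)={0, 2, 4, 1}
∂A: remove int from cl → {0, 2, 4, 1}

{0, 2, 4, 1}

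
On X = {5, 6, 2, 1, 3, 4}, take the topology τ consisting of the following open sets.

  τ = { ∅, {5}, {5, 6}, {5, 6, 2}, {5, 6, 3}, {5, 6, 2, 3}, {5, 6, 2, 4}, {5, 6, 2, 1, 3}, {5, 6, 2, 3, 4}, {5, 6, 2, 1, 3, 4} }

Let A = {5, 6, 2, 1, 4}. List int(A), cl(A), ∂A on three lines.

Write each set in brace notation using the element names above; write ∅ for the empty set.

int(A) = {5, 6, 2, 4}
cl(A)  = {5, 6, 2, 1, 3, 4}
∂A     = {1, 3}

U open, U⊆A: ∅, {5}, {5, 6}, {5, 6, 2}, {5, 6, 2, 4}. int(A) = ⋃ = {5, 6, 2, 4}
X∖A={3}, int(X∖A)=∅, hence cl(A)={5, 6, 2, 1, 3, 4}
∂A: remove int from cl → {1, 3}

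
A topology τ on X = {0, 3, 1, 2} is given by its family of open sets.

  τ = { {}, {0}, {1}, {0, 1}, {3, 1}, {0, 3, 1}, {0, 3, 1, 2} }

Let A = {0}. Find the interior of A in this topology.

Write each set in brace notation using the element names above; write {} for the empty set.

{0}

open subsets of A: {}, {0}; so int(A) = {0}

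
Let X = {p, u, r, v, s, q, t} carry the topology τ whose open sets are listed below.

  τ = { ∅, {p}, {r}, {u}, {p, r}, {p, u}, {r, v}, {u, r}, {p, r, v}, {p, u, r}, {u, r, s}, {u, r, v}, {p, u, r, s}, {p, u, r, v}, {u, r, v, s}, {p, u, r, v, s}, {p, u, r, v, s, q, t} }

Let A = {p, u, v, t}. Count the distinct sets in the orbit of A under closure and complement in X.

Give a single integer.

cl via duality: int({r, s, q}) = {r}, so X∖{r} = {p, u, v, s, q, t}
Write k for closure, c for complement:
  1. A     = {p, u, v, t}
  2. kA    = {p, u, v, s, q, t}
  3. cA    = {r, s, q}
  4. ckA   = {r}
  5. kcA   = {r, v, s, q, t}
  6. ckcA  = {p, u}
  7. kckcA = {p, u, s, q, t}
  8. ckckcA = {r, v}
applying k or c yields no new set

8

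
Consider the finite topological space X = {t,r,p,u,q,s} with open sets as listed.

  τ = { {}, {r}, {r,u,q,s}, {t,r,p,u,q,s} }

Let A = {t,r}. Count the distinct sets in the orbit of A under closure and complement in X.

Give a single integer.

cl via duality: int({p,u,q,s}) = {}, so X∖{} = {t,r,p,u,q,s}
Write k for closure, c for complement:
  1. A     = {t,r}
  2. kA    = {t,r,p,u,q,s}
  3. cA    = {p,u,q,s}
  4. ckA   = {}
  5. kcA   = {t,p,u,q,s}
  6. ckcA  = {r}
applying k or c yields no new set

6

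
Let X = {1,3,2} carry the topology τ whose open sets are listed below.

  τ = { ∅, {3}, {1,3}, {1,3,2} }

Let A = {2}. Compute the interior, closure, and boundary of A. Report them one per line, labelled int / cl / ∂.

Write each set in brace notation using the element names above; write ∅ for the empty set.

int(A) = ∅
cl(A)  = {2}
∂A     = {2}

opens ⊆ A: ∅; union → int = ∅
complement {1,3}; its interior {1,3}; cl(A) = X∖{1,3} = {2}
boundary = {2} ∖ ∅ = {2}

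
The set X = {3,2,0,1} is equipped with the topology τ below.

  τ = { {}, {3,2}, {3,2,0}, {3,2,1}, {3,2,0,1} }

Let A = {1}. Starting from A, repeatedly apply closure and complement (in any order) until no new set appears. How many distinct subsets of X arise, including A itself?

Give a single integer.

complement {3,2,0}; its interior {3,2,0}; cl(A) = X∖{3,2,0} = {1}
With k = closure, c = complement:
  1. A     = {1}
  2. cA    = {3,2,0}
  3. kcA   = {3,2,0,1}
  4. ckcA  = {}
k, c of each give nothing new

4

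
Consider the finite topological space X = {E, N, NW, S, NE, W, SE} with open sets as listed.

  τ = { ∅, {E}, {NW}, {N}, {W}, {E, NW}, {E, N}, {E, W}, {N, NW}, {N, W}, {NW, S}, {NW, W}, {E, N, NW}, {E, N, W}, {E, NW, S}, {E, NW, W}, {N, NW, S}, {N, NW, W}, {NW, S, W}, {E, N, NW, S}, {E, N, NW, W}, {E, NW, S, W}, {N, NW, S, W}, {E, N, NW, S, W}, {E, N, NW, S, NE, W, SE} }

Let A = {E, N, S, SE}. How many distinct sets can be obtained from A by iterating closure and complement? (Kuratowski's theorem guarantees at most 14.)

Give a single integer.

8

complement {NW, NE, W}; its interior {NW, W}; cl(A) = X∖{NW, W} = {E, N, S, NE, SE}
With k = closure, c = complement:
  1. A     = {E, N, S, SE}
  2. kA    = {E, N, S, NE, SE}
  3. cA    = {NW, NE, W}
  4. ckA   = {NW, W}
  5. kcA   = {NW, S, NE, W, SE}
  6. ckcA  = {E, N}
  7. kckcA = {E, N, NE, SE}
  8. ckckcA = {NW, S, W}
k, c of each give nothing new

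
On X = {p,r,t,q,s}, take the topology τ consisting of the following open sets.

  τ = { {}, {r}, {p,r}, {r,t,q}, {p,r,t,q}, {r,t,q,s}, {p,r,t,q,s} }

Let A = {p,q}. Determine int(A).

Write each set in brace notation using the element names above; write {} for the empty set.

{}

open subsets of A: {}; so int(A) = {}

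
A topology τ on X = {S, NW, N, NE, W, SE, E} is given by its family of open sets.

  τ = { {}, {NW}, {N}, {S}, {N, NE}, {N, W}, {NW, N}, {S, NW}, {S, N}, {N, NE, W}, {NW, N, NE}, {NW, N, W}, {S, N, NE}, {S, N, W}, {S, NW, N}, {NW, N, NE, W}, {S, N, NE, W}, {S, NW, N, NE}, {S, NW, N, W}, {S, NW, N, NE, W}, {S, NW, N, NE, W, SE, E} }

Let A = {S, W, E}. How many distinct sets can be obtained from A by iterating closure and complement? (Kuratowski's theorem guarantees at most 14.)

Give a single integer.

closure: X∖int(X∖A) = X∖{NW, N, NE} = {S, W, SE, E}
Let k=closure and c=complement:
  1. A     = {S, W, E}
  2. kA    = {S, W, SE, E}
  3. cA    = {NW, N, NE, SE}
  4. ckA   = {NW, N, NE}
  5. kcA   = {NW, N, NE, W, SE, E}
  6. ckcA  = {S}
  7. kckcA = {S, SE, E}
  8. ckckcA = {NW, N, NE, W}
— saturated at 8

8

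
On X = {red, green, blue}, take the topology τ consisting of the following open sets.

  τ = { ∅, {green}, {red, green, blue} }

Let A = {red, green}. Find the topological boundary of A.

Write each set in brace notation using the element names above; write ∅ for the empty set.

opens ⊆ A: ∅, {green}; union → int = {green}
complement {blue}; its interior ∅; cl(A) = X∖∅ = {red, green, blue}
boundary = {red, green, blue} ∖ {green} = {red, blue}

{red, blue}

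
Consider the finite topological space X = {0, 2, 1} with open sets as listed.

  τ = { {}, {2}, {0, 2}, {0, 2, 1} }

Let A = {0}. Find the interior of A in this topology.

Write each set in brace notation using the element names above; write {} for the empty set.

opens ⊆ A: {}; union → int = {}

{}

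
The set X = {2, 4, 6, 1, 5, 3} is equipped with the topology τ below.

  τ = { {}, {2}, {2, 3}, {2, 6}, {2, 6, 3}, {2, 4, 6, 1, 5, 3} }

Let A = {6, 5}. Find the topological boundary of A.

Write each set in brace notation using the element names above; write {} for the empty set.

{4, 6, 1, 5}

interior: largest open inside A is {} (from {})
cl via duality: int({2, 4, 1, 3}) = {2, 3}, so X∖{2, 3} = {4, 6, 1, 5}
cl∖int = {4, 6, 1, 5}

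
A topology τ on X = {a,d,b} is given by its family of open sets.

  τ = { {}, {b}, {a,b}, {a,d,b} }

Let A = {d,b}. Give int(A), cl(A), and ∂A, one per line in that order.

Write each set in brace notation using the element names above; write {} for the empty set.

int(A) = {b}
cl(A)  = {a,d,b}
∂A     = {a,d}

open subsets of A: {}, {b}; so int(A) = {b}
closure: X∖int(X∖A) = X∖{} = {a,d,b}
∂A = {a,d,b} minus {b} = {a,d}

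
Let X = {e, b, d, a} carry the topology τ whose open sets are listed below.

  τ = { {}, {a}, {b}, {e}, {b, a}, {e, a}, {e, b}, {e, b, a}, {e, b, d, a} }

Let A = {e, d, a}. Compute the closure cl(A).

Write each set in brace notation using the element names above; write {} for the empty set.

closure: X∖int(X∖A) = X∖{b} = {e, d, a}

{e, d, a}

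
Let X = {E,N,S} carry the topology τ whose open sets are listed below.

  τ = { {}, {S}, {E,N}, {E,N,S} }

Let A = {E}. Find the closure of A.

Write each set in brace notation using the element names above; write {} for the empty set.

closure: X∖int(X∖A) = X∖{S} = {E,N}

{E,N}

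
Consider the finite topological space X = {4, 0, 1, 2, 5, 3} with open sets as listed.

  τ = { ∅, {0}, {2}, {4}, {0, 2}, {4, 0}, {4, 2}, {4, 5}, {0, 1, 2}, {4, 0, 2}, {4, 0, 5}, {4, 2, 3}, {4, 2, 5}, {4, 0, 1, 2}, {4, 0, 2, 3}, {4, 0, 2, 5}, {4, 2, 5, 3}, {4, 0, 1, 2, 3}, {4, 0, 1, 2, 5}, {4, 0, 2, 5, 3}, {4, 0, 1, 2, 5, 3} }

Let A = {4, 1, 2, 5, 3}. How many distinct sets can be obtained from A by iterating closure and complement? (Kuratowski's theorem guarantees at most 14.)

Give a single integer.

cl via duality: int({0}) = {0}, so X∖{0} = {4, 1, 2, 5, 3}
Write k for closure, c for complement:
  1. A     = {4, 1, 2, 5, 3}
  2. cA    = {0}
  3. kcA   = {0, 1}
  4. ckcA  = {4, 2, 5, 3}
applying k or c yields no new set

4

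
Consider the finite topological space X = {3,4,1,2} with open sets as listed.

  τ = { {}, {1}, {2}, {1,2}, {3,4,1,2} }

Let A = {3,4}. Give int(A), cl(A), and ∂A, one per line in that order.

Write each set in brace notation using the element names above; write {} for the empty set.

U open, U⊆A: {}. int(A) = ⋃ = {}
X∖A={1,2}, int(X∖A)={1,2}, hence cl(A)={3,4}
∂A: remove int from cl → {3,4}

int(A) = {}
cl(A)  = {3,4}
∂A     = {3,4}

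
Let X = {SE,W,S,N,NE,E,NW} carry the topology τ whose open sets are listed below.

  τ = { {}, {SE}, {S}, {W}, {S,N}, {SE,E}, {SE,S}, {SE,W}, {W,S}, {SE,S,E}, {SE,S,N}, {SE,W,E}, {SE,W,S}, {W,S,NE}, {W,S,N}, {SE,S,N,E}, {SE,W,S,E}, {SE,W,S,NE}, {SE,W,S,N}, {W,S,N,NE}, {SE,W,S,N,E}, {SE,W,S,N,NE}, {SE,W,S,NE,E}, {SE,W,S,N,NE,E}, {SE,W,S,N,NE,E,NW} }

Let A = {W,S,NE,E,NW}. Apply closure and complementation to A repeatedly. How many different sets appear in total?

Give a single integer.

cl via duality: int({SE,N}) = {SE}, so X∖{SE} = {W,S,N,NE,E,NW}
Write k for closure, c for complement:
  1. A     = {W,S,NE,E,NW}
  2. kA    = {W,S,N,NE,E,NW}
  3. cA    = {SE,N}
  4. ckA   = {SE}
  5. kcA   = {SE,N,E,NW}
  6. kckA  = {SE,E,NW}
  7. ckcA  = {W,S,NE}
  8. ckckA = {W,S,N,NE}
  9. kckcA = {W,S,N,NE,NW}
  10. ckckcA = {SE,E}
applying k or c yields no new set

10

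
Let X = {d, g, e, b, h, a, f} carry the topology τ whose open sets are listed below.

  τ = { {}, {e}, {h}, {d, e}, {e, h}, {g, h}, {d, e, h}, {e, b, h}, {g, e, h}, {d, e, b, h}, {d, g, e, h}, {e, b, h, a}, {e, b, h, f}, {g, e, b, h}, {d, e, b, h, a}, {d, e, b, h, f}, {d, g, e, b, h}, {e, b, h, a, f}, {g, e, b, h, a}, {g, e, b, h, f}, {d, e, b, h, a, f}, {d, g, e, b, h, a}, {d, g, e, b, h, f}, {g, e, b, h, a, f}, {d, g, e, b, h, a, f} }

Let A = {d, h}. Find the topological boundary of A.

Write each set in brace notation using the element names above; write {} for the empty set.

U open, U⊆A: {}, {h}. int(A) = ⋃ = {h}
X∖A={g, e, b, a, f}, int(X∖A)={e}, hence cl(A)={d, g, b, h, a, f}
∂A: remove int from cl → {d, g, b, a, f}

{d, g, b, a, f}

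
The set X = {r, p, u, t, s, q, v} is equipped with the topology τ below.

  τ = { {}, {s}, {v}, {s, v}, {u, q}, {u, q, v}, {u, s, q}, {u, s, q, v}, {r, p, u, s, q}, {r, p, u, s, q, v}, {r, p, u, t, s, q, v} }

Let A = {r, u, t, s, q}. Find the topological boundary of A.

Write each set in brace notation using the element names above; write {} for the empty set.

interior: largest open inside A is {u, s, q} (from {}, {s}, {u, q}, {u, s, q})
cl via duality: int({p, v}) = {v}, so X∖{v} = {r, p, u, t, s, q}
cl∖int = {r, p, t}

{r, p, t}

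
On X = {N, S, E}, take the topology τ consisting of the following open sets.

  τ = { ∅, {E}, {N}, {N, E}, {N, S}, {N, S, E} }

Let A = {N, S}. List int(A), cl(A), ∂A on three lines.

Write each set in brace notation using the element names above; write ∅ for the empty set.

int(A) = {N, S}
cl(A)  = {N, S}
∂A     = ∅

interior: largest open inside A is {N, S} (from ∅, {N}, {N, S})
cl via duality: int({E}) = {E}, so X∖{E} = {N, S}
cl∖int = ∅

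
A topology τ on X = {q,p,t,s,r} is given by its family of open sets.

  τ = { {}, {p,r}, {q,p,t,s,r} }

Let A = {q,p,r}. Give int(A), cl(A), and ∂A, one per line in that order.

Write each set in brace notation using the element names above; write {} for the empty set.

int(A) = {p,r}
cl(A)  = {q,p,t,s,r}
∂A     = {q,t,s}

opens ⊆ A: {}, {p,r}; union → int = {p,r}
complement {t,s}; its interior {}; cl(A) = X∖{} = {q,p,t,s,r}
boundary = {q,p,t,s,r} ∖ {p,r} = {q,t,s}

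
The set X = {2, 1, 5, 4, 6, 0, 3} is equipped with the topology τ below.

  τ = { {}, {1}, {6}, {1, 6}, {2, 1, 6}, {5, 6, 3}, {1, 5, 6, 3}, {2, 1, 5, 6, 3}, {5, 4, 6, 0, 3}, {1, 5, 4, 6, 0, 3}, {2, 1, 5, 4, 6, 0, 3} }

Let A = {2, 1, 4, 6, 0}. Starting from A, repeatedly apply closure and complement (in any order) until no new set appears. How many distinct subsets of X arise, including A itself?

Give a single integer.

6

cl via duality: int({5, 3}) = {}, so X∖{} = {2, 1, 5, 4, 6, 0, 3}
Write k for closure, c for complement:
  1. A     = {2, 1, 4, 6, 0}
  2. kA    = {2, 1, 5, 4, 6, 0, 3}
  3. cA    = {5, 3}
  4. ckA   = {}
  5. kcA   = {5, 4, 0, 3}
  6. ckcA  = {2, 1, 6}
applying k or c yields no new set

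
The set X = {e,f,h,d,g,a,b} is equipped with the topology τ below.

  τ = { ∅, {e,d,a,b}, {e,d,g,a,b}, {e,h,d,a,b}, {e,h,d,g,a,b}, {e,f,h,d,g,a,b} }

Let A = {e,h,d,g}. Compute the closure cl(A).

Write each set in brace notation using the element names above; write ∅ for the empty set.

X∖A={f,a,b}, int(X∖A)=∅, hence cl(A)={e,f,h,d,g,a,b}

{e,f,h,d,g,a,b}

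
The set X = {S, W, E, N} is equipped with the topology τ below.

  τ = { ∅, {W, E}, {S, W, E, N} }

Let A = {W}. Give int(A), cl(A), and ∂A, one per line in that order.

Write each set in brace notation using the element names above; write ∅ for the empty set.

int(A) = ∅
cl(A)  = {S, W, E, N}
∂A     = {S, W, E, N}

U open, U⊆A: ∅. int(A) = ⋃ = ∅
X∖A={S, E, N}, int(X∖A)=∅, hence cl(A)={S, W, E, N}
∂A: remove int from cl → {S, W, E, N}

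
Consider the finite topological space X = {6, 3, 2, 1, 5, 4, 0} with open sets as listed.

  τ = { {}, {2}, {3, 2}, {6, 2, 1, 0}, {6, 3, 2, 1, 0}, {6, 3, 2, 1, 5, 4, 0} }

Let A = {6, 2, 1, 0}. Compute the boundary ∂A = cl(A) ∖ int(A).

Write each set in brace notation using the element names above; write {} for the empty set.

open subsets of A: {}, {2}, {6, 2, 1, 0}; so int(A) = {6, 2, 1, 0}
closure: X∖int(X∖A) = X∖{} = {6, 3, 2, 1, 5, 4, 0}
∂A = {6, 3, 2, 1, 5, 4, 0} minus {6, 2, 1, 0} = {3, 5, 4}

{3, 5, 4}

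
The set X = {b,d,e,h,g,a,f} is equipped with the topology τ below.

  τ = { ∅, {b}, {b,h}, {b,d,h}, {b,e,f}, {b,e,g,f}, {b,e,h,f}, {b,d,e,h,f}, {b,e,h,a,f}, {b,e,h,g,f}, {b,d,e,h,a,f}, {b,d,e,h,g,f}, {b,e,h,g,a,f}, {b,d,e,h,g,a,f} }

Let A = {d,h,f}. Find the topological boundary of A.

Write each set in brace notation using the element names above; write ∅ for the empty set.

{d,e,h,g,a,f}

opens ⊆ A: ∅; union → int = ∅
complement {b,e,g,a}; its interior {b}; cl(A) = X∖{b} = {d,e,h,g,a,f}
boundary = {d,e,h,g,a,f} ∖ ∅ = {d,e,h,g,a,f}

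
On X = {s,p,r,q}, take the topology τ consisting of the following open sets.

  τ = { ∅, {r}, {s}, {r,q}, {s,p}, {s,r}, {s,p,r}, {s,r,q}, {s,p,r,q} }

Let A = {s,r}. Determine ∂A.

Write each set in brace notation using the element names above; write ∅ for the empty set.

interior: largest open inside A is {s,r} (from ∅, {r}, {s}, {s,r})
cl via duality: int({p,q}) = ∅, so X∖∅ = {s,p,r,q}
cl∖int = {p,q}

{p,q}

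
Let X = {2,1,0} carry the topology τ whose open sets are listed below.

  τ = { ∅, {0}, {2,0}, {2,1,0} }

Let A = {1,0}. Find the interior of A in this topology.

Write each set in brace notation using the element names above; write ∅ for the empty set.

U open, U⊆A: ∅, {0}. int(A) = ⋃ = {0}

{0}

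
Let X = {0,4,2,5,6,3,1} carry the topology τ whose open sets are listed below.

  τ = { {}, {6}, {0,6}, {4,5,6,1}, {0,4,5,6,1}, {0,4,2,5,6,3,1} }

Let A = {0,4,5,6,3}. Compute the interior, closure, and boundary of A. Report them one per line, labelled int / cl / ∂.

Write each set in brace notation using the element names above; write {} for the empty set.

int(A) = {0,6}
cl(A)  = {0,4,2,5,6,3,1}
∂A     = {4,2,5,3,1}

U open, U⊆A: {}, {6}, {0,6}. int(A) = ⋃ = {0,6}
X∖A={2,1}, int(X∖A)={}, hence cl(A)={0,4,2,5,6,3,1}
∂A: remove int from cl → {4,2,5,3,1}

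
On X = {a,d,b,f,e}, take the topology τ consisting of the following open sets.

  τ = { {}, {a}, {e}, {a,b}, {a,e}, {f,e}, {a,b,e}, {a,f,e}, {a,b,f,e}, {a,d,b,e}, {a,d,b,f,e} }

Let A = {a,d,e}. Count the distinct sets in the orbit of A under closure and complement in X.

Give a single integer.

X∖A={b,f}, int(X∖A)={}, hence cl(A)={a,d,b,f,e}
Orbit (k=closure, c=complement):
  1. A     = {a,d,e}
  2. kA    = {a,d,b,f,e}
  3. cA    = {b,f}
  4. ckA   = {}
  5. kcA   = {d,b,f}
  6. ckcA  = {a,e}
(closed under both — stop)

6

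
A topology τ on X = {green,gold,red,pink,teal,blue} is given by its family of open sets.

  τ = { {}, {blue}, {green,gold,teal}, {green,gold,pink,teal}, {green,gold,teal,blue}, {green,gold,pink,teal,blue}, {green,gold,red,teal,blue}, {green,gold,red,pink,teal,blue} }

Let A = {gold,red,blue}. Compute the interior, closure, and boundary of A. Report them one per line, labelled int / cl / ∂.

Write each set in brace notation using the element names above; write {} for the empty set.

int(A) = {blue}
cl(A)  = {green,gold,red,pink,teal,blue}
∂A     = {green,gold,red,pink,teal}

open subsets of A: {}, {blue}; so int(A) = {blue}
closure: X∖int(X∖A) = X∖{} = {green,gold,red,pink,teal,blue}
∂A = {green,gold,red,pink,teal,blue} minus {blue} = {green,gold,red,pink,teal}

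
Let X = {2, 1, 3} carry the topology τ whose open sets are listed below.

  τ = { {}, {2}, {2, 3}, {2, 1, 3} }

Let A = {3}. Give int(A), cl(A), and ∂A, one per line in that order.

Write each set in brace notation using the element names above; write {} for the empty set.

int(A) = {}
cl(A)  = {1, 3}
∂A     = {1, 3}

opens ⊆ A: {}; union → int = {}
complement {2, 1}; its interior {2}; cl(A) = X∖{2} = {1, 3}
boundary = {1, 3} ∖ {} = {1, 3}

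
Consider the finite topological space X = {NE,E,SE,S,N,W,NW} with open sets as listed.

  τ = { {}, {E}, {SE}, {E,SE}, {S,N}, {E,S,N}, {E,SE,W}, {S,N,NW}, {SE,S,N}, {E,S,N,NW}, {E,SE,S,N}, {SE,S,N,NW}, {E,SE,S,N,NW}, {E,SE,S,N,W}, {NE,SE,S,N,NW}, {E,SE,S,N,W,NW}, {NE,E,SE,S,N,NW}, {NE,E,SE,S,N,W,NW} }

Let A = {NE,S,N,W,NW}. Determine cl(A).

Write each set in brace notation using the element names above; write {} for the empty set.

X∖A={E,SE}, int(X∖A)={E,SE}, hence cl(A)={NE,S,N,W,NW}

{NE,S,N,W,NW}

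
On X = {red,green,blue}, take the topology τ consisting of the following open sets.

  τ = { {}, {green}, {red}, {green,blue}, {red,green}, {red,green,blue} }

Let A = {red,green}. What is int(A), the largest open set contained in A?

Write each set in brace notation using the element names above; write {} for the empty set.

interior: largest open inside A is {red,green} (from {}, {red}, {green}, {red,green})

{red,green}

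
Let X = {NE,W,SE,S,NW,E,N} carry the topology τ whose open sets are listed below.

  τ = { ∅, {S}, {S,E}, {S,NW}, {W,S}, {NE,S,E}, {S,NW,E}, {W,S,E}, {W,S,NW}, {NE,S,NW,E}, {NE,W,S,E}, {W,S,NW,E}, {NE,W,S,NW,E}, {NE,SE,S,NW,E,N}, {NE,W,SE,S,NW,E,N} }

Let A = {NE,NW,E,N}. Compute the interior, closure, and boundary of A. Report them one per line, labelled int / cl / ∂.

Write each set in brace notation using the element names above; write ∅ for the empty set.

int(A) = ∅
cl(A)  = {NE,SE,NW,E,N}
∂A     = {NE,SE,NW,E,N}

U open, U⊆A: ∅. int(A) = ⋃ = ∅
X∖A={W,SE,S}, int(X∖A)={W,S}, hence cl(A)={NE,SE,NW,E,N}
∂A: remove int from cl → {NE,SE,NW,E,N}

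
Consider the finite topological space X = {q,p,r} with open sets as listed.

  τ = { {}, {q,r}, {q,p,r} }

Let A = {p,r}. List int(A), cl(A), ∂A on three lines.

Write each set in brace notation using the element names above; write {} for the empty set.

int(A) = {}
cl(A)  = {q,p,r}
∂A     = {q,p,r}

U open, U⊆A: {}. int(A) = ⋃ = {}
X∖A={q}, int(X∖A)={}, hence cl(A)={q,p,r}
∂A: remove int from cl → {q,p,r}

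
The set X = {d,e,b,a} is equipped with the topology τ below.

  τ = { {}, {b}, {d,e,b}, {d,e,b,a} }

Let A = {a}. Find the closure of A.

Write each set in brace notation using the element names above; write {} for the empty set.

{a}

cl via duality: int({d,e,b}) = {d,e,b}, so X∖{d,e,b} = {a}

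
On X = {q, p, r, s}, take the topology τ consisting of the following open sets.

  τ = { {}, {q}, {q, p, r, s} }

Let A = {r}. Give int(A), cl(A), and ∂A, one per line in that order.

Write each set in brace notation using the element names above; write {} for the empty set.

int(A) = {}
cl(A)  = {p, r, s}
∂A     = {p, r, s}

open subsets of A: {}; so int(A) = {}
closure: X∖int(X∖A) = X∖{q} = {p, r, s}
∂A = {p, r, s} minus {} = {p, r, s}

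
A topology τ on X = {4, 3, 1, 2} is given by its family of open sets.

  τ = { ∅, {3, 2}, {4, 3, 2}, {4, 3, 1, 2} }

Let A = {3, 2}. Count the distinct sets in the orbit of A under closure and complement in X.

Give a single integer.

4

X∖A={4, 1}, int(X∖A)=∅, hence cl(A)={4, 3, 1, 2}
Orbit (k=closure, c=complement):
  1. A     = {3, 2}
  2. kA    = {4, 3, 1, 2}
  3. cA    = {4, 1}
  4. ckA   = ∅
(closed under both — stop)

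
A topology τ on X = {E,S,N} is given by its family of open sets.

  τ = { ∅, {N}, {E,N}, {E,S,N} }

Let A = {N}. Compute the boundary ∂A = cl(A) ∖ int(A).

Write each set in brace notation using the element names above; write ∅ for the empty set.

opens ⊆ A: ∅, {N}; union → int = {N}
complement {E,S}; its interior ∅; cl(A) = X∖∅ = {E,S,N}
boundary = {E,S,N} ∖ {N} = {E,S}

{E,S}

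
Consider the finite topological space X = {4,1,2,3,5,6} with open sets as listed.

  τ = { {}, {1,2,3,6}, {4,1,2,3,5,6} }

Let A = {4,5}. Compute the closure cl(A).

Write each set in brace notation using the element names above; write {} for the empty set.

complement {1,2,3,6}; its interior {1,2,3,6}; cl(A) = X∖{1,2,3,6} = {4,5}

{4,5}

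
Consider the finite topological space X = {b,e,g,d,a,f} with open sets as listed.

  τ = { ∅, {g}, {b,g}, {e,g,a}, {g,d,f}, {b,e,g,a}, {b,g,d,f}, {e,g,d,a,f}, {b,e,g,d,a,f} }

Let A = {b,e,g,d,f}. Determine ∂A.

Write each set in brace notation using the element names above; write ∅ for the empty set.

open subsets of A: ∅, {g}, {b,g}, {g,d,f}, {b,g,d,f}; so int(A) = {b,g,d,f}
closure: X∖int(X∖A) = X∖∅ = {b,e,g,d,a,f}
∂A = {b,e,g,d,a,f} minus {b,g,d,f} = {e,a}

{e,a}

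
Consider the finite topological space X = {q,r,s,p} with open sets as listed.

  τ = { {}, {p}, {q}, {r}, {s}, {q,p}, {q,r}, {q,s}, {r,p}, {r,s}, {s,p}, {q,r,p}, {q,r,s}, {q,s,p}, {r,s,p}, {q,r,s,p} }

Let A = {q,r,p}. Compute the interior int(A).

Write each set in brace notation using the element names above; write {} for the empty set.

U open, U⊆A: {}, {p}, {q}, {r}, {q,r}, {q,p}, {r,p}, {q,r,p}. int(A) = ⋃ = {q,r,p}

{q,r,p}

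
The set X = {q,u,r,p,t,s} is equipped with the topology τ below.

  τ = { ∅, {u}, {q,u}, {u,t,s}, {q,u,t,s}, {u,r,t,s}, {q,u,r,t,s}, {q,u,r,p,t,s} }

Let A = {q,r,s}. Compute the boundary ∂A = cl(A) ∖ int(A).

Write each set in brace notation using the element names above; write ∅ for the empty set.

interior: largest open inside A is ∅ (from ∅)
cl via duality: int({u,p,t}) = {u}, so X∖{u} = {q,r,p,t,s}
cl∖int = {q,r,p,t,s}

{q,r,p,t,s}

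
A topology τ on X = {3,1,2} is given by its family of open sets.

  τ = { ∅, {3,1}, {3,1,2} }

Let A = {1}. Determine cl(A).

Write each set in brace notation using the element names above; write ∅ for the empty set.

closure: X∖int(X∖A) = X∖∅ = {3,1,2}

{3,1,2}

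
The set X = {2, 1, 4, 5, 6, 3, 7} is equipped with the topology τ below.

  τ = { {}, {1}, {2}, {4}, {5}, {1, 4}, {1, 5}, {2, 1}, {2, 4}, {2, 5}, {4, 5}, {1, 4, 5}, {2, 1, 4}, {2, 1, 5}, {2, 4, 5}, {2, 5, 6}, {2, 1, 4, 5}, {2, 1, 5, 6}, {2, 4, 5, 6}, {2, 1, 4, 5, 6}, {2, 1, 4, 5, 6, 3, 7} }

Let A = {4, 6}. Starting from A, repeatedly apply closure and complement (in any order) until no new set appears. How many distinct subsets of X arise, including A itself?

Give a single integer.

closure: X∖int(X∖A) = X∖{2, 1, 5} = {4, 6, 3, 7}
Let k=closure and c=complement:
  1. A     = {4, 6}
  2. kA    = {4, 6, 3, 7}
  3. cA    = {2, 1, 5, 3, 7}
  4. ckA   = {2, 1, 5}
  5. kcA   = {2, 1, 5, 6, 3, 7}
  6. ckcA  = {4}
  7. kckcA = {4, 3, 7}
  8. ckckcA = {2, 1, 5, 6}
— saturated at 8

8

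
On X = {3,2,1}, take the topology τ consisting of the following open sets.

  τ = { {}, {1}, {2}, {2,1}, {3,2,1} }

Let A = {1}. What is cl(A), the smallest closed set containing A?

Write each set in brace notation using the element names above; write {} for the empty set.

cl via duality: int({3,2}) = {2}, so X∖{2} = {3,1}

{3,1}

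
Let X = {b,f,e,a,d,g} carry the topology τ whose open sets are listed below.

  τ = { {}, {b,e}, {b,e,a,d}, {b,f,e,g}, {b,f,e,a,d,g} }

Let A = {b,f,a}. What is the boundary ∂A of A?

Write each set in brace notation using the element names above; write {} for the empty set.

{b,f,e,a,d,g}

open subsets of A: {}; so int(A) = {}
closure: X∖int(X∖A) = X∖{} = {b,f,e,a,d,g}
∂A = {b,f,e,a,d,g} minus {} = {b,f,e,a,d,g}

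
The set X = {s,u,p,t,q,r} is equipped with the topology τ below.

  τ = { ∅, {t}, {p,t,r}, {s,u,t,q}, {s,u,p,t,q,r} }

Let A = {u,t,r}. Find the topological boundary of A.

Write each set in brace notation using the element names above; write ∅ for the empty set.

{s,u,p,q,r}

interior: largest open inside A is {t} (from ∅, {t})
cl via duality: int({s,p,q}) = ∅, so X∖∅ = {s,u,p,t,q,r}
cl∖int = {s,u,p,q,r}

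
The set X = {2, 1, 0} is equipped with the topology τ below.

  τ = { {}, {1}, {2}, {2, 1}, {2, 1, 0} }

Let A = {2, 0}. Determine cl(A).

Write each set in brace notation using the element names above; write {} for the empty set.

X∖A={1}, int(X∖A)={1}, hence cl(A)={2, 0}

{2, 0}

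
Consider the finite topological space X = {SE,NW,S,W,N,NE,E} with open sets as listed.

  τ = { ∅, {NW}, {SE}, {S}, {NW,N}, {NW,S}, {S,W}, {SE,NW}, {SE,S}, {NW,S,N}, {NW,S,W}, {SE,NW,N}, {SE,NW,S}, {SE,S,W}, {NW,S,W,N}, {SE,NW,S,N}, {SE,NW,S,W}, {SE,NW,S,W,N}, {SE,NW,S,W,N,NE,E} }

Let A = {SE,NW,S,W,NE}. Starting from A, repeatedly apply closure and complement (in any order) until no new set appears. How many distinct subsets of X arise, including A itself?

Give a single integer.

complement {N,E}; its interior ∅; cl(A) = X∖∅ = {SE,NW,S,W,N,NE,E}
With k = closure, c = complement:
  1. A     = {SE,NW,S,W,NE}
  2. kA    = {SE,NW,S,W,N,NE,E}
  3. cA    = {N,E}
  4. ckA   = ∅
  5. kcA   = {N,NE,E}
  6. ckcA  = {SE,NW,S,W}
k, c of each give nothing new

6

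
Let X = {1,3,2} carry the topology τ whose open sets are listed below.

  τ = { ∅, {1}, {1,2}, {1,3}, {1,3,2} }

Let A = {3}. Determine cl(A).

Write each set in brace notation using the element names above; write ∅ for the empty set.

{3}

closure: X∖int(X∖A) = X∖{1,2} = {3}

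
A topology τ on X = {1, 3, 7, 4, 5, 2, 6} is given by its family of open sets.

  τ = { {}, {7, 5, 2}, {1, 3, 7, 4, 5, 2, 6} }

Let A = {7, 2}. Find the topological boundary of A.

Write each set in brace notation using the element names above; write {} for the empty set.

{1, 3, 7, 4, 5, 2, 6}

open subsets of A: {}; so int(A) = {}
closure: X∖int(X∖A) = X∖{} = {1, 3, 7, 4, 5, 2, 6}
∂A = {1, 3, 7, 4, 5, 2, 6} minus {} = {1, 3, 7, 4, 5, 2, 6}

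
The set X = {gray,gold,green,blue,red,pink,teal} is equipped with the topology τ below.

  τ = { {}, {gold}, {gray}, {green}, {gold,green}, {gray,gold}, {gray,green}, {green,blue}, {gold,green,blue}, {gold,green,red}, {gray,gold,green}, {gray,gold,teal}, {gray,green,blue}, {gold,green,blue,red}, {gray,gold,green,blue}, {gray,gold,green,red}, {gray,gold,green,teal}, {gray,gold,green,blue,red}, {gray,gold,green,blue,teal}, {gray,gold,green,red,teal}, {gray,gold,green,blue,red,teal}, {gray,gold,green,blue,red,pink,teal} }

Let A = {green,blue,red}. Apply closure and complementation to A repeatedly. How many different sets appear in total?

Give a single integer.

cl via duality: int({gray,gold,pink,teal}) = {gray,gold,teal}, so X∖{gray,gold,teal} = {green,blue,red,pink}
Write k for closure, c for complement:
  1. A     = {green,blue,red}
  2. kA    = {green,blue,red,pink}
  3. cA    = {gray,gold,pink,teal}
  4. ckA   = {gray,gold,teal}
  5. kcA   = {gray,gold,red,pink,teal}
  6. ckcA  = {green,blue}
applying k or c yields no new set

6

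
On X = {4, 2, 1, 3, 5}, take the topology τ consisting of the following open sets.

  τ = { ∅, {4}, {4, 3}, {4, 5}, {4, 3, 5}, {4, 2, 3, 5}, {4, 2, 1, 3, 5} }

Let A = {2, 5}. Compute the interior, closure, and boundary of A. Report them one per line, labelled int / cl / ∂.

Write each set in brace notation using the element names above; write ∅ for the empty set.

open subsets of A: ∅; so int(A) = ∅
closure: X∖int(X∖A) = X∖{4, 3} = {2, 1, 5}
∂A = {2, 1, 5} minus ∅ = {2, 1, 5}

int(A) = ∅
cl(A)  = {2, 1, 5}
∂A     = {2, 1, 5}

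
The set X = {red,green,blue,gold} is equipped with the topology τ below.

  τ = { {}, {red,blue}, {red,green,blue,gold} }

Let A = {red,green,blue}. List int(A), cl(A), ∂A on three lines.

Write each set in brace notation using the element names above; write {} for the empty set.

int(A) = {red,blue}
cl(A)  = {red,green,blue,gold}
∂A     = {green,gold}

opens ⊆ A: {}, {red,blue}; union → int = {red,blue}
complement {gold}; its interior {}; cl(A) = X∖{} = {red,green,blue,gold}
boundary = {red,green,blue,gold} ∖ {red,blue} = {green,gold}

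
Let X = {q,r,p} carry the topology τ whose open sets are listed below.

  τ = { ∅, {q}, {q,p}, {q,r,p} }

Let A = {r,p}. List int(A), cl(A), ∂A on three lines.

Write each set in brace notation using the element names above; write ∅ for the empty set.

int(A) = ∅
cl(A)  = {r,p}
∂A     = {r,p}

interior: largest open inside A is ∅ (from ∅)
cl via duality: int({q}) = {q}, so X∖{q} = {r,p}
cl∖int = {r,p}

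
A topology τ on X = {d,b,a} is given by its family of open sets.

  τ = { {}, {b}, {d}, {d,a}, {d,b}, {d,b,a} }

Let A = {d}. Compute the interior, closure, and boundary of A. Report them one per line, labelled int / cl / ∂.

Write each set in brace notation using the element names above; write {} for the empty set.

opens ⊆ A: {}, {d}; union → int = {d}
complement {b,a}; its interior {b}; cl(A) = X∖{b} = {d,a}
boundary = {d,a} ∖ {d} = {a}

int(A) = {d}
cl(A)  = {d,a}
∂A     = {a}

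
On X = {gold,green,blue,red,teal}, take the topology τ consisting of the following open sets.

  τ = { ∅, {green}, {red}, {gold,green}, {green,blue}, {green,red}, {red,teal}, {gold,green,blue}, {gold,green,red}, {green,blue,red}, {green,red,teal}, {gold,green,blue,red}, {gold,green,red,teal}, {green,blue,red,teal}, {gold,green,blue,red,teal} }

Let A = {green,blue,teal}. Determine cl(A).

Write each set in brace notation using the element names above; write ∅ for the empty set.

cl via duality: int({gold,red}) = {red}, so X∖{red} = {gold,green,blue,teal}

{gold,green,blue,teal}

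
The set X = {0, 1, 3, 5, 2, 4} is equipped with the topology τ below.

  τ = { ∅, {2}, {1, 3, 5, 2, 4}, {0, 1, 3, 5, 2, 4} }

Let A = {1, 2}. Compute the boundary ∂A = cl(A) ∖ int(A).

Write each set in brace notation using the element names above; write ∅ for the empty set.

U open, U⊆A: ∅, {2}. int(A) = ⋃ = {2}
X∖A={0, 3, 5, 4}, int(X∖A)=∅, hence cl(A)={0, 1, 3, 5, 2, 4}
∂A: remove int from cl → {0, 1, 3, 5, 4}

{0, 1, 3, 5, 4}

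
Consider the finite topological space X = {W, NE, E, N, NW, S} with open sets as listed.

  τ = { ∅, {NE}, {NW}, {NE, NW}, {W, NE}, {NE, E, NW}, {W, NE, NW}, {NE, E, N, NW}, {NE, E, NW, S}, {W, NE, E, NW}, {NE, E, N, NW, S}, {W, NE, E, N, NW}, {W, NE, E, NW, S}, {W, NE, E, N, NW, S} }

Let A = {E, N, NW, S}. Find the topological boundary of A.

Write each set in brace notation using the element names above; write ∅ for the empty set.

{E, N, S}

interior: largest open inside A is {NW} (from ∅, {NW})
cl via duality: int({W, NE}) = {W, NE}, so X∖{W, NE} = {E, N, NW, S}
cl∖int = {E, N, S}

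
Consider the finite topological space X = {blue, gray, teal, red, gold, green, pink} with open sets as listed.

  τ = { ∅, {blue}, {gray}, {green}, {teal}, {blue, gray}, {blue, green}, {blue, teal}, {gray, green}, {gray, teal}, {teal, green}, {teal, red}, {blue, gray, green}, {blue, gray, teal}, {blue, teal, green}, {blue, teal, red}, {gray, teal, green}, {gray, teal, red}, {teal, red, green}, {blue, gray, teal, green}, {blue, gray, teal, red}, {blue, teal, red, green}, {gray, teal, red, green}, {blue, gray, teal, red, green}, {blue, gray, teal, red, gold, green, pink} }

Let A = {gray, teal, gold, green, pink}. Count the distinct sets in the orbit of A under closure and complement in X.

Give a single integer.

8

cl via duality: int({blue, red}) = {blue}, so X∖{blue} = {gray, teal, red, gold, green, pink}
Write k for closure, c for complement:
  1. A     = {gray, teal, gold, green, pink}
  2. kA    = {gray, teal, red, gold, green, pink}
  3. cA    = {blue, red}
  4. ckA   = {blue}
  5. kcA   = {blue, red, gold, pink}
  6. kckA  = {blue, gold, pink}
  7. ckcA  = {gray, teal, green}
  8. ckckA = {gray, teal, red, green}
applying k or c yields no new set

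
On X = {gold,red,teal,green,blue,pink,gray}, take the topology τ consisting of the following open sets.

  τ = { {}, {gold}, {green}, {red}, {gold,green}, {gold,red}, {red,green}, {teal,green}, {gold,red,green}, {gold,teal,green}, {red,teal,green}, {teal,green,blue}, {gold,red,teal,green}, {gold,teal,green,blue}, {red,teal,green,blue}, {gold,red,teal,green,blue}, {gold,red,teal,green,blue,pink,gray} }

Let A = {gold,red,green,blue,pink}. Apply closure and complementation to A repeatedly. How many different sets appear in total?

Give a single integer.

complement {teal,gray}; its interior {}; cl(A) = X∖{} = {gold,red,teal,green,blue,pink,gray}
With k = closure, c = complement:
  1. A     = {gold,red,green,blue,pink}
  2. kA    = {gold,red,teal,green,blue,pink,gray}
  3. cA    = {teal,gray}
  4. ckA   = {}
  5. kcA   = {teal,blue,pink,gray}
  6. ckcA  = {gold,red,green}
k, c of each give nothing new

6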